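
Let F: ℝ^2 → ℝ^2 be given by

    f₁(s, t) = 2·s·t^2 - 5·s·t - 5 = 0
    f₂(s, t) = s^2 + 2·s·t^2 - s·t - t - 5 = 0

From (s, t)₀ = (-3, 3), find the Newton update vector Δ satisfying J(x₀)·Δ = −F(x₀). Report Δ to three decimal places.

At (-3, 3): F = (-14.000, -44.000).
Jacobian J = [[2·t^2 - 5·t, 4·s·t - 5·s], [2·s + 2·t^2 - t, 4·s·t - s - 1]].
At the point, J = [[3.000, -21.000], [9.000, -34.000]] (det J = 87.000).
Solving J·Δ = −F gives Δ = (5.149, 0.069).

(5.149, 0.069)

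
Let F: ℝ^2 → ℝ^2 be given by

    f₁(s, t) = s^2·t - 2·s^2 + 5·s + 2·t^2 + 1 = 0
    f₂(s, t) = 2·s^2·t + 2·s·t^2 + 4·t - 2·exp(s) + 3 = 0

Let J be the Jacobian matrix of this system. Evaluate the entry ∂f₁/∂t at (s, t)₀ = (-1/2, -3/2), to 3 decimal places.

∂f₁/∂t = s^2 + 4·t.
At (-1/2, -3/2) this is -5.750.

-5.750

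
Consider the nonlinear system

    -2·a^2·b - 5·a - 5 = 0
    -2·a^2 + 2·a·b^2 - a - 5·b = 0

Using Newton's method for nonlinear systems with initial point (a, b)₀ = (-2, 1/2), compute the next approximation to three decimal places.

At (-2, 1/2): F = (1.000, -9.500).
Jacobian J = [[-4·a·b - 5, -2·a^2], [-4·a + 2·b^2 - 1, 4·a·b - 5]].
At the point, J = [[-1.000, -8.000], [7.500, -9.000]] (det J = 69.000).
Solving J·Δ = −F gives Δ = (1.232, -0.029).
Then the next iterate is (a, b)₁ = (-0.768, 0.471).

(-0.768, 0.471)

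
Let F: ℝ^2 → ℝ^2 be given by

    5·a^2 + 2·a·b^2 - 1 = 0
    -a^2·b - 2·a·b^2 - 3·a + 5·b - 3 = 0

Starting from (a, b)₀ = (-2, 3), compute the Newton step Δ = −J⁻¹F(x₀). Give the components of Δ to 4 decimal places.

At (-2, 3): F = (-17.0000, 42.0000).
Jacobian J = [[10·a + 2·b^2, 4·a·b], [-2·a·b - 2·b^2 - 3, -a^2 - 4·a·b + 5]].
At the point, J = [[-2.0000, -24.0000], [-9.0000, 25.0000]] (det J = -266.0000).
Solving J·Δ = −F gives Δ = (2.1917, -0.8910).

(2.1917, -0.8910)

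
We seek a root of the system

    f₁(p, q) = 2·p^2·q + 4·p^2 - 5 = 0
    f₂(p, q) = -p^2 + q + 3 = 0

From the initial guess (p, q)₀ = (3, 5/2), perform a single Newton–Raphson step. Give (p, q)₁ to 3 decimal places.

At (3, 5/2): F = (76.000, -3.500).
Jacobian J = [[4·p·q + 8·p, 2·p^2], [-2·p, 1]].
At the point, J = [[54.000, 18.000], [-6.000, 1.000]] (det J = 162.000).
Solving J·Δ = −F gives Δ = (-0.858, -1.648).
Then the next iterate is (p, q)₁ = (2.142, 0.852).

(2.142, 0.852)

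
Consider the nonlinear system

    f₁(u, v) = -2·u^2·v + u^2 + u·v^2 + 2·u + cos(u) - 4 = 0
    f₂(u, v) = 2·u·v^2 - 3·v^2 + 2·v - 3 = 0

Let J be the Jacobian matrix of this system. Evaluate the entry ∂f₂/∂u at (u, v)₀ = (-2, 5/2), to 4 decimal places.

12.5000

∂f₂/∂u = 2·v^2.
At (-2, 5/2) this is 12.5000.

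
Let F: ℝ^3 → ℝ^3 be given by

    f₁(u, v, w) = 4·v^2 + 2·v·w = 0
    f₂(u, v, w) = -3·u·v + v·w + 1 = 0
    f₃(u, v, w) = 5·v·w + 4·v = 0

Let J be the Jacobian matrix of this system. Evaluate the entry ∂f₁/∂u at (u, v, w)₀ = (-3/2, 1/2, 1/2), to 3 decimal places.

∂f₁/∂u = 0.
At (-3/2, 1/2, 1/2) this is 0.000.

0.000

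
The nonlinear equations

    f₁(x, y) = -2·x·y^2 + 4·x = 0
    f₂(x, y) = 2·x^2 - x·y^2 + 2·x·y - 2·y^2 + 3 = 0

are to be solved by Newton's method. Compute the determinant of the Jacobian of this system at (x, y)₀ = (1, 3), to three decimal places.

236.000

J = [[-2·y^2 + 4, -4·x·y], [4·x - y^2 + 2·y, -2·x·y + 2·x - 4·y]].
At the point, J = [[-14.000, -12.000], [1.000, -16.000]].
det J = 236.000.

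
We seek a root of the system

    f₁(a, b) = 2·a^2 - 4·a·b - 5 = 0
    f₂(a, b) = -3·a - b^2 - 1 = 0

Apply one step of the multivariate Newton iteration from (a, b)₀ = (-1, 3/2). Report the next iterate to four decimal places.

At (-1, 3/2): F = (3.0000, -0.2500).
Jacobian J = [[4·a - 4·b, -4·a], [-3, -2·b]].
At the point, J = [[-10.0000, 4.0000], [-3.0000, -3.0000]] (det J = 42.0000).
Solving J·Δ = −F gives Δ = (0.1905, -0.2738).
Then the next iterate is (a, b)₁ = (-0.8095, 1.2262).

(-0.8095, 1.2262)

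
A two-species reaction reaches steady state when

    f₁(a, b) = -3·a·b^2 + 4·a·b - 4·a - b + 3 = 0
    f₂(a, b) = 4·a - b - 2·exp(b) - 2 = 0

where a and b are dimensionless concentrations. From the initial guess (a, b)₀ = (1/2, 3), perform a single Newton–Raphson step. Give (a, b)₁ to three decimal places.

At (1/2, 3): F = (-9.500, -43.17107).
Jacobian J = [[-3·b^2 + 4·b - 4, -6·a·b + 4·a - 1], [4, -2·exp(b) - 1]].
At the point, J = [[-19.000, -8.000], [4.000, -41.17107]] (det J = 814.25040).
Solving J·Δ = −F gives Δ = (-0.056, -1.054).
Then the next iterate is (a, b)₁ = (0.444, 1.946).

(0.444, 1.946)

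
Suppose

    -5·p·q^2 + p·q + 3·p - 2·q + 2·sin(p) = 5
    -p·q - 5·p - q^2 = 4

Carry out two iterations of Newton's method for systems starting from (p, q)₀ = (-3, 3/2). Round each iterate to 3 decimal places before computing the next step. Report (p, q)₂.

(-1.032, 1.710)

At (-3, 3/2): F = (11.96776, 13.250).
Jacobian J = [[-5·q^2 + q + 2·cos(p) + 3, -10·p·q + p - 2], [-q - 5, -p - 2·q]].
At the point, J = [[-8.72998, 40.000], [-6.500, 0.000]] (det J = 260.000).
Solving J·Δ = −F gives Δ = (2.038, 0.146).
Then the next iterate is (p, q)₁ = (-0.962, 1.646).
Round to (-0.962, 1.646) and repeat: F = (-1.37032, -0.31586), J = [[-7.75682, 12.87252], [-6.646, -2.330]].
Δ = (-0.070, 0.064), so (p, q)₂ = (-1.032, 1.710).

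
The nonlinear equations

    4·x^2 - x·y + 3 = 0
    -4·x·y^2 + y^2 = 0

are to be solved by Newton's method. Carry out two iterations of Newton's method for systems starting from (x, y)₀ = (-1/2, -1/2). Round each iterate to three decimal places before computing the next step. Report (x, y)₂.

At (-1/2, -1/2): F = (3.750, 0.750).
Jacobian J = [[8·x - y, -x], [-4·y^2, -8·x·y + 2·y]].
At the point, J = [[-3.500, 0.500], [-1.000, -3.000]] (det J = 11.000).
Solving J·Δ = −F gives Δ = (1.057, -0.102).
Then the next iterate is (x, y)₁ = (0.557, -0.602).
Round to (0.557, -0.602) and repeat: F = (4.57631, -0.44503), J = [[5.058, -0.557], [-1.44962, 1.47851]].
Δ = (-0.977, -0.657), so (x, y)₂ = (-0.420, -1.259).

(-0.420, -1.259)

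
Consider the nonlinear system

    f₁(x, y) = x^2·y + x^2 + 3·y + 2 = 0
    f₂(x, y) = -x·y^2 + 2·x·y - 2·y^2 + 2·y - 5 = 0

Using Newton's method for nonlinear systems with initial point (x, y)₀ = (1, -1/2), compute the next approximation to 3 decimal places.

(-2.167, 0.042)

At (1, -1/2): F = (1.000, -7.750).
Jacobian J = [[2·x·y + 2·x, x^2 + 3], [-y^2 + 2·y, -2·x·y + 2·x - 4·y + 2]].
At the point, J = [[1.000, 4.000], [-1.250, 7.000]] (det J = 12.000).
Solving J·Δ = −F gives Δ = (-3.167, 0.542).
Then the next iterate is (x, y)₁ = (-2.167, 0.042).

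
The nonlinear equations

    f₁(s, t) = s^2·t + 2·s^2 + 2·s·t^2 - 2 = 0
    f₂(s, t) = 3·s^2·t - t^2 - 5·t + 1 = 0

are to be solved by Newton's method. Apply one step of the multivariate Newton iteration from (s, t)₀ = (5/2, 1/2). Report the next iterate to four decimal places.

At (5/2, 1/2): F = (14.8750, 7.6250).
Jacobian J = [[2·s·t + 4·s + 2·t^2, s^2 + 4·s·t], [6·s·t, 3·s^2 - 2·t - 5]].
At the point, J = [[13.0000, 11.2500], [7.5000, 12.7500]] (det J = 81.3750).
Solving J·Δ = −F gives Δ = (-1.2765, 0.1528).
Then the next iterate is (s, t)₁ = (1.2235, 0.6528).

(1.2235, 0.6528)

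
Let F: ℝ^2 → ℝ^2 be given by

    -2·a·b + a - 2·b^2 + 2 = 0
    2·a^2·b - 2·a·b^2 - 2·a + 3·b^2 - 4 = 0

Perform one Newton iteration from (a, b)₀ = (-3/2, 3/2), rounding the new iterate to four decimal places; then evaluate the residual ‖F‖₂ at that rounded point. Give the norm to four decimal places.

4.8799

At (-3/2, 3/2): F = (0.5000, 19.2500).
Jacobian J = [[-2·b + 1, -2·a - 4·b], [4·a·b - 2·b^2 - 2, 2·a^2 - 4·a·b + 6·b]].
At the point, J = [[-2.0000, -3.0000], [-15.5000, 22.5000]] (det J = -91.5000).
Solving J·Δ = −F gives Δ = (0.7541, -0.3361).
Then the next iterate is (a, b)₁ = (-0.7459, 1.1639).
Re-evaluating at (-0.7459, 1.1639): F = (0.281080, 4.871787), so ‖F‖₂ = 4.8799.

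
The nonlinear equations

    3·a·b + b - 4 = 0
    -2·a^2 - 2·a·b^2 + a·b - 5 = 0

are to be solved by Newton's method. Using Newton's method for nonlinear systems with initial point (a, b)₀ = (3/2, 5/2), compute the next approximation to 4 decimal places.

At (3/2, 5/2): F = (9.7500, -24.5000).
Jacobian J = [[3·b, 3·a + 1], [-4·a - 2·b^2 + b, -4·a·b + a]].
At the point, J = [[7.5000, 5.5000], [-16.0000, -13.5000]] (det J = -13.2500).
Solving J·Δ = −F gives Δ = (0.2358, -2.0943).
Then the next iterate is (a, b)₁ = (1.7358, 0.4057).

(1.7358, 0.4057)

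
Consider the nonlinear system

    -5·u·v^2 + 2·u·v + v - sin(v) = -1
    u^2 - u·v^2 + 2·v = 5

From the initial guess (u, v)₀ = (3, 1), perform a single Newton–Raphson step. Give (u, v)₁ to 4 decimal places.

(2.2137, 0.7671)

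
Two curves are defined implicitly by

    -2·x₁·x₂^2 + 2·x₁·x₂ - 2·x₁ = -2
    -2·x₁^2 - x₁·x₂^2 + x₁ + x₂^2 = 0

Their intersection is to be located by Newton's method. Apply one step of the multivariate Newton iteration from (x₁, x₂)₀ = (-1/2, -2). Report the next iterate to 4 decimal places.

(-0.1329, -1.2278)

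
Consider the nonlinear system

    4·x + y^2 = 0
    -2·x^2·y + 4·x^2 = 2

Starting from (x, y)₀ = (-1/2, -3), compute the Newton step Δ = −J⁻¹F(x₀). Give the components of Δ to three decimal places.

(-0.008, 1.161)

At (-1/2, -3): F = (7.000, 0.500).
Jacobian J = [[4, 2·y], [-4·x·y + 8·x, -2·x^2]].
At the point, J = [[4.000, -6.000], [-10.000, -0.500]] (det J = -62.000).
Solving J·Δ = −F gives Δ = (-0.008, 1.161).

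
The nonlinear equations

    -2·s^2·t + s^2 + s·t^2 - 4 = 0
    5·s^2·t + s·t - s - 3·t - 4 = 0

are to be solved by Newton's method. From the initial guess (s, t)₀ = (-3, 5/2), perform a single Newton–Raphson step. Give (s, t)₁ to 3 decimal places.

(-2.283, 1.377)

At (-3, 5/2): F = (-58.750, 96.500).
Jacobian J = [[-4·s·t + 2·s + t^2, -2·s^2 + 2·s·t], [10·s·t + t - 1, 5·s^2 + s - 3]].
At the point, J = [[30.250, -33.000], [-73.500, 39.000]] (det J = -1245.750).
Solving J·Δ = −F gives Δ = (0.717, -1.123).
Then the next iterate is (s, t)₁ = (-2.283, 1.377).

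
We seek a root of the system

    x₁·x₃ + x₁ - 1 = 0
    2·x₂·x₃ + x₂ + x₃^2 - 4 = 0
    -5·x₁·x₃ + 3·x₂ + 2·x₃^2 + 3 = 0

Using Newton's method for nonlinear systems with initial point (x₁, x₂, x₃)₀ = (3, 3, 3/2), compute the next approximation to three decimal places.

(-0.633, -1.500, 2.361)

At (3, 3, 3/2): F = (6.500, 10.250, -6.000).
Jacobian J = [[x₃ + 1, 0, x₁], [0, 2·x₃ + 1, 2·x₂ + 2·x₃], [-5·x₃, 3, -5·x₁ + 4·x₃]].
At the point, J = [[2.500, 0.000, 3.000], [0.000, 4.000, 9.000], [-7.500, 3.000, -9.000]] (det J = -67.500).
Solving J·Δ = −F gives Δ = (-3.633, -4.500, 0.861).
Then the next iterate is (x₁, x₂, x₃)₁ = (-0.633, -1.500, 2.361).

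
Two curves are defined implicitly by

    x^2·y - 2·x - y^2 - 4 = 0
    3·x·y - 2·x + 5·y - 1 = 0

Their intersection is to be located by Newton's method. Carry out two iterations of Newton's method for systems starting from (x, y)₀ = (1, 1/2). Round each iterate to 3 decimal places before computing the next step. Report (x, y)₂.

At (1, 1/2): F = (-5.750, 1.000).
Jacobian J = [[2·x·y - 2, x^2 - 2·y], [3·y - 2, 3·x + 5]].
At the point, J = [[-1.000, 0.000], [-0.500, 8.000]] (det J = -8.000).
Solving J·Δ = −F gives Δ = (-5.750, -0.484).
Then the next iterate is (x, y)₁ = (-4.750, 0.016).
Round to (-4.750, 0.016) and repeat: F = (5.86074, 8.352), J = [[-2.152, 22.53050], [-1.952, -9.250]].
Δ = (3.794, 0.102), so (x, y)₂ = (-0.956, 0.118).

(-0.956, 0.118)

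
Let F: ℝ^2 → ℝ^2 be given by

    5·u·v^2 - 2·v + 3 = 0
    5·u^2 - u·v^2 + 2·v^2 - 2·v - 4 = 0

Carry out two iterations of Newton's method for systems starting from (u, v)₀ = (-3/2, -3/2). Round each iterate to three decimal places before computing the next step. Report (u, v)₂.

(-0.795, -0.691)

At (-3/2, -3/2): F = (-10.875, 18.125).
Jacobian J = [[5·v^2, 10·u·v - 2], [10·u - v^2, -2·u·v + 4·v - 2]].
At the point, J = [[11.250, 20.500], [-17.250, -12.500]] (det J = 213.000).
Solving J·Δ = −F gives Δ = (1.106, -0.077).
Then the next iterate is (u, v)₁ = (-0.394, -1.577).
Round to (-0.394, -1.577) and repeat: F = (1.25475, 5.88389), J = [[12.43464, 4.21338], [-6.42693, -9.55068]].
Δ = (-0.401, 0.886), so (u, v)₂ = (-0.795, -0.691).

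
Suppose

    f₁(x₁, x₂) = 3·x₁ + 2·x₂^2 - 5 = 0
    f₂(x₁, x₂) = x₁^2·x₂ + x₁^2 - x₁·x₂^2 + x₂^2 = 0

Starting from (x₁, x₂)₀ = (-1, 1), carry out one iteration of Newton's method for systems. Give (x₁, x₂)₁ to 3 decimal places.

At (-1, 1): F = (-6.000, 4.000).
Jacobian J = [[3, 4·x₂], [2·x₁·x₂ + 2·x₁ - x₂^2, x₁^2 - 2·x₁·x₂ + 2·x₂]].
At the point, J = [[3.000, 4.000], [-5.000, 5.000]] (det J = 35.000).
Solving J·Δ = −F gives Δ = (1.314, 0.514).
Then the next iterate is (x₁, x₂)₁ = (0.314, 1.514).

(0.314, 1.514)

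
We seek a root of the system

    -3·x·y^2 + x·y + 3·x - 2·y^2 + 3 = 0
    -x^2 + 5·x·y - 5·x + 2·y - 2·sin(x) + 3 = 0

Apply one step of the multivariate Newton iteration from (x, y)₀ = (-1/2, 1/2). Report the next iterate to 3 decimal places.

At (-1/2, 1/2): F = (1.125, 5.95885).
Jacobian J = [[-3·y^2 + y + 3, -6·x·y + x - 4·y], [-2·x + 5·y - 2·cos(x) - 5, 5·x + 2]].
At the point, J = [[2.750, -1.000], [-3.25517, -0.500]] (det J = -4.63017).
Solving J·Δ = −F gives Δ = (1.165, 4.330).
Then the next iterate is (x, y)₁ = (0.665, 4.830).

(0.665, 4.830)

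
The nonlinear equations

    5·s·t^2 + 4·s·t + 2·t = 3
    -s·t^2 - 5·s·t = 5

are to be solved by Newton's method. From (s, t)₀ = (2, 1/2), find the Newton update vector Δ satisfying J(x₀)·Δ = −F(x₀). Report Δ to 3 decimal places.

(-9.750, 1.359)

At (2, 1/2): F = (4.500, -10.500).
Jacobian J = [[5·t^2 + 4·t, 10·s·t + 4·s + 2], [-t^2 - 5·t, -2·s·t - 5·s]].
At the point, J = [[3.250, 20.000], [-2.750, -12.000]] (det J = 16.000).
Solving J·Δ = −F gives Δ = (-9.750, 1.359).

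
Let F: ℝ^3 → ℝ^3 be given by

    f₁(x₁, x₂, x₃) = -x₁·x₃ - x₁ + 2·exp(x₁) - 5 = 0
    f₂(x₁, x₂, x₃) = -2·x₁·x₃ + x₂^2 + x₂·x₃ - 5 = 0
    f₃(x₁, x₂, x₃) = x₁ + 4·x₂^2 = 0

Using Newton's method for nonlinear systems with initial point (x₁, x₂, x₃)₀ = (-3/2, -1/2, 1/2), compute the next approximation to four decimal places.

(-2.1370, -0.7842, 1.5884)

At (-3/2, -1/2, 1/2): F = (-2.303740, -3.5000, -0.5000).
Jacobian J = [[-x₃ + 2·exp(x₁) - 1, 0, -x₁], [-2·x₃, 2·x₂ + x₃, -2·x₁ + x₂], [1, 8·x₂, 0]].
At the point, J = [[-1.053740, 0.0000, 1.5000], [-1.0000, -0.5000, 2.5000], [1.0000, -4.0000, 0.0000]] (det J = -3.787397).
Solving J·Δ = −F gives Δ = (-0.6370, -0.2842, 1.0884).
Then the next iterate is (x₁, x₂, x₃)₁ = (-2.1370, -0.7842, 1.5884).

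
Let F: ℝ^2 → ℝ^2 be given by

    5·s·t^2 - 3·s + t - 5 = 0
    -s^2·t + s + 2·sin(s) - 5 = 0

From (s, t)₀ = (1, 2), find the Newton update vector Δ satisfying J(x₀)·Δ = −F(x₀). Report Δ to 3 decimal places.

At (1, 2): F = (14.000, -4.31706).
Jacobian J = [[5·t^2 - 3, 10·s·t + 1], [-2·s·t + 2·cos(s) + 1, -s^2]].
At the point, J = [[17.000, 21.000], [-1.91940, -1.000]] (det J = 23.30730).
Solving J·Δ = −F gives Δ = (-3.289, 1.996).

(-3.289, 1.996)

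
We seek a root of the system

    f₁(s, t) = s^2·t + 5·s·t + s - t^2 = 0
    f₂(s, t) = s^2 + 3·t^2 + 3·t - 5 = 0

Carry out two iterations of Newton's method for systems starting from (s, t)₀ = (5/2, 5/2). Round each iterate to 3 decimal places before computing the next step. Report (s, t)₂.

(0.582, 0.971)

At (5/2, 5/2): F = (43.125, 27.500).
Jacobian J = [[2·s·t + 5·t + 1, s^2 + 5·s - 2·t], [2·s, 6·t + 3]].
At the point, J = [[26.000, 13.750], [5.000, 18.000]] (det J = 399.250).
Solving J·Δ = −F gives Δ = (-0.997, -1.251).
Then the next iterate is (s, t)₁ = (1.503, 1.249).
Round to (1.503, 1.249) and repeat: F = (12.15074, 5.68601), J = [[10.99949, 7.27601], [3.006, 10.494]].
Δ = (-0.921, -0.278), so (s, t)₂ = (0.582, 0.971).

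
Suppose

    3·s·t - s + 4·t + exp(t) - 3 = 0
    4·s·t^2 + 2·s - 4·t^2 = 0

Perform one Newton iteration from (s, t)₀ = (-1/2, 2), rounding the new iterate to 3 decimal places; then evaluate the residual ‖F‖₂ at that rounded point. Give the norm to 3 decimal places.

At (-1/2, 2): F = (9.88906, -25.000).
Jacobian J = [[3·t - 1, 3·s + exp(t) + 4], [4·t^2 + 2, 8·s·t - 8·t]].
At the point, J = [[5.000, 9.88906], [18.000, -24.000]] (det J = -298.00301).
Solving J·Δ = −F gives Δ = (0.033, -1.017).
Then the next iterate is (s, t)₁ = (-0.467, 0.983).
Re-evaluating at (-0.467, 0.983): F = (2.69428, -6.60418), so ‖F‖₂ = 7.133.

7.133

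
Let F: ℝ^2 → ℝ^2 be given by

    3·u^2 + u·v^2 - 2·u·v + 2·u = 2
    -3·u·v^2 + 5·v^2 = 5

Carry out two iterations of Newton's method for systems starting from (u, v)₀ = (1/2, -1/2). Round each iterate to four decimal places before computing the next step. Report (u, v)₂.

At (1/2, -1/2): F = (0.3750, -4.1250).
Jacobian J = [[6·u + v^2 - 2·v + 2, 2·u·v - 2·u], [-3·v^2, -6·u·v + 10·v]].
At the point, J = [[6.2500, -1.5000], [-0.7500, -3.5000]] (det J = -23.0000).
Solving J·Δ = −F gives Δ = (-0.3261, -1.1087).
Then the next iterate is (u, v)₁ = (0.1739, -1.6087).
Round to (0.1739, -1.6087) and repeat: F = (-0.551932, 6.589463), J = [[8.848716, -0.907306], [-7.763747, -14.408482]].
Δ = (0.1035, 0.4015), so (u, v)₂ = (0.2774, -1.2072).

(0.2774, -1.2072)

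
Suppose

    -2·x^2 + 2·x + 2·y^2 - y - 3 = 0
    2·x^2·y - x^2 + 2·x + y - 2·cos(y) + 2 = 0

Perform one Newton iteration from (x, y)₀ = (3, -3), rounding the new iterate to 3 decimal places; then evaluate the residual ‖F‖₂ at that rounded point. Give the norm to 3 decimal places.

16.524

At (3, -3): F = (6.000, -56.02002).
Jacobian J = [[-4·x + 2, 4·y - 1], [4·x·y - 2·x + 2, 2·x^2 + 2·sin(y) + 1]].
At the point, J = [[-10.000, -13.000], [-40.000, 18.71776]] (det J = -707.17760).
Solving J·Δ = −F gives Δ = (-0.871, 1.132).
Then the next iterate is (x, y)₁ = (2.129, -1.868).
Re-evaluating at (2.129, -1.868): F = (1.03957, -16.49089), so ‖F‖₂ = 16.524.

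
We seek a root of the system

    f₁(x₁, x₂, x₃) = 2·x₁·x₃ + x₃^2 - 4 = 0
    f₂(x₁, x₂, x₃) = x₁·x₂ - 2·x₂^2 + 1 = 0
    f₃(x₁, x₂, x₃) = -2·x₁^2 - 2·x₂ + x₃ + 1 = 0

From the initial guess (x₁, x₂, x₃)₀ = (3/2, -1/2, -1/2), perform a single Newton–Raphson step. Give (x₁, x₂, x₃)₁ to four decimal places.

(1.4105, -0.4414, 2.0802)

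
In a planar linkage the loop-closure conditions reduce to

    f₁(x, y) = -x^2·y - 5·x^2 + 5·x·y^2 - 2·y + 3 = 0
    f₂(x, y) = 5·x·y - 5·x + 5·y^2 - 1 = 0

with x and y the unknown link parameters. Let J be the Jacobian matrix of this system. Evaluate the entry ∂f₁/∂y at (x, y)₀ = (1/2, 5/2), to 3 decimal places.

10.250

∂f₁/∂y = -x^2 + 10·x·y - 2.
At (1/2, 5/2) this is 10.250.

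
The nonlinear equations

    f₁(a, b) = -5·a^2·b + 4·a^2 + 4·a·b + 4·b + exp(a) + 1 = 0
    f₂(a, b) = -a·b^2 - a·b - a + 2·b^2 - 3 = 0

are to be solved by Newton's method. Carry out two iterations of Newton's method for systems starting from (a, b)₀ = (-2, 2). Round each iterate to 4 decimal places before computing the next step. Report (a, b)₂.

(-3.0742, 0.1246)

At (-2, 2): F = (-30.864665, 19.0000).
Jacobian J = [[-10·a·b + 8·a + 4·b + exp(a), -5·a^2 + 4·a + 4], [-b^2 - b - 1, -2·a·b - a + 4·b]].
At the point, J = [[32.135335, -24.0000], [-7.0000, 18.0000]] (det J = 410.436035).
Solving J·Δ = −F gives Δ = (0.2426, -0.9612).
Then the next iterate is (a, b)₁ = (-1.7574, 1.0388).
Round to (-1.7574, 1.0388) and repeat: F = (-5.662271, 4.637618), J = [[8.524364, -18.471874], [-3.117905, 9.563774]].
Δ = (-1.3168, -0.9142), so (a, b)₂ = (-3.0742, 0.1246).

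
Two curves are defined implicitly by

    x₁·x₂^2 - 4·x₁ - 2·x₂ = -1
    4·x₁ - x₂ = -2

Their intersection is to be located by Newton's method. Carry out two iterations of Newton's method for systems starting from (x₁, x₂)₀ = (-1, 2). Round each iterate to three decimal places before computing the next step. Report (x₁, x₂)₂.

At (-1, 2): F = (-3.000, -4.000).
Jacobian J = [[x₂^2 - 4, 2·x₁·x₂ - 2], [4, -1]].
At the point, J = [[0.000, -6.000], [4.000, -1.000]] (det J = 24.000).
Solving J·Δ = −F gives Δ = (0.875, -0.500).
Then the next iterate is (x₁, x₂)₁ = (-0.125, 1.500).
Round to (-0.125, 1.500) and repeat: F = (-1.78125, 0.000), J = [[-1.750, -2.375], [4.000, -1.000]].
Δ = (-0.158, -0.633), so (x₁, x₂)₂ = (-0.283, 0.867).

(-0.283, 0.867)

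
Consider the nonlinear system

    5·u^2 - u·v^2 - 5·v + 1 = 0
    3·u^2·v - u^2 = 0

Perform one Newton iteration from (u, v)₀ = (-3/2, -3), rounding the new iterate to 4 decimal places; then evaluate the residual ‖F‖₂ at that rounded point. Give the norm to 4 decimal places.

12.5588

At (-3/2, -3): F = (40.7500, -22.5000).
Jacobian J = [[10·u - v^2, -2·u·v - 5], [6·u·v - 2·u, 3·u^2]].
At the point, J = [[-24.0000, -14.0000], [30.0000, 6.7500]] (det J = 258.0000).
Solving J·Δ = −F gives Δ = (0.1548, 2.6453).
Then the next iterate is (u, v)₁ = (-1.3452, -0.3547).
Re-evaluating at (-1.3452, -0.3547): F = (11.990558, -3.735119), so ‖F‖₂ = 12.5588.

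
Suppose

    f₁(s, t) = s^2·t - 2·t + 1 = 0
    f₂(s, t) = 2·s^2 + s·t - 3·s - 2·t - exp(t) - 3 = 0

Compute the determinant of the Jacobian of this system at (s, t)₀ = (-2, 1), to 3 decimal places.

46.873

J = [[2·s·t, s^2 - 2], [4·s + t - 3, s - exp(t) - 2]].
At the point, J = [[-4.000, 2.000], [-10.000, -6.71828]].
det J = 46.873.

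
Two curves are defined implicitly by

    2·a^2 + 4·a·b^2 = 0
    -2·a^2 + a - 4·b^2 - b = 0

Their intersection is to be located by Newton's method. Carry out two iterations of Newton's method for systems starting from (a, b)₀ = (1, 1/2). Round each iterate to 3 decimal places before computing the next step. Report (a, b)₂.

(0.302, 0.186)

At (1, 1/2): F = (3.000, -2.500).
Jacobian J = [[4·a + 4·b^2, 8·a·b], [-4·a + 1, -8·b - 1]].
At the point, J = [[5.000, 4.000], [-3.000, -5.000]] (det J = -13.000).
Solving J·Δ = −F gives Δ = (-0.385, -0.269).
Then the next iterate is (a, b)₁ = (0.615, 0.231).
Round to (0.615, 0.231) and repeat: F = (0.88772, -0.58589), J = [[2.67344, 1.13652], [-1.460, -2.848]].
Δ = (-0.313, -0.045), so (a, b)₂ = (0.302, 0.186).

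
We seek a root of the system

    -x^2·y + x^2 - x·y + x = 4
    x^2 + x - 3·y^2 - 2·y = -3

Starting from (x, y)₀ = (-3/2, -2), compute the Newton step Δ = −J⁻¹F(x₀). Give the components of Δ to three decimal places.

At (-3/2, -2): F = (-1.750, -4.250).
Jacobian J = [[-2·x·y + 2·x - y + 1, -x^2 - x], [2·x + 1, -6·y - 2]].
At the point, J = [[-6.000, -0.750], [-2.000, 10.000]] (det J = -61.500).
Solving J·Δ = −F gives Δ = (-0.336, 0.358).

(-0.336, 0.358)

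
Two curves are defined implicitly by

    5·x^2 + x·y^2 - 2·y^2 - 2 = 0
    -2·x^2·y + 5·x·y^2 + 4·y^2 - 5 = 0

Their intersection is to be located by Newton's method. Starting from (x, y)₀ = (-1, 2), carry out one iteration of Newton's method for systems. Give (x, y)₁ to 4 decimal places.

At (-1, 2): F = (-9.0000, -13.0000).
Jacobian J = [[10·x + y^2, 2·x·y - 4·y], [-4·x·y + 5·y^2, -2·x^2 + 10·x·y + 8·y]].
At the point, J = [[-6.0000, -12.0000], [28.0000, -6.0000]] (det J = 372.0000).
Solving J·Δ = −F gives Δ = (0.2742, -0.8871).
Then the next iterate is (x, y)₁ = (-0.7258, 1.1129).

(-0.7258, 1.1129)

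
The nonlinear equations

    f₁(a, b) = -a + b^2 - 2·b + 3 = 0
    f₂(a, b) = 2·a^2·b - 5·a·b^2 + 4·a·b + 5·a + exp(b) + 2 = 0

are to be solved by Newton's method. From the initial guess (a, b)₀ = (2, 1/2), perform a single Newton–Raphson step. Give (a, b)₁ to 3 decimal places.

(-8.023, 10.773)

At (2, 1/2): F = (0.250, 19.14872).
Jacobian J = [[-1, 2·b - 2], [4·a·b - 5·b^2 + 4·b + 5, 2·a^2 - 10·a·b + 4·a + exp(b)]].
At the point, J = [[-1.000, -1.000], [9.750, 7.64872]] (det J = 2.10128).
Solving J·Δ = −F gives Δ = (-10.023, 10.273).
Then the next iterate is (a, b)₁ = (-8.023, 10.773).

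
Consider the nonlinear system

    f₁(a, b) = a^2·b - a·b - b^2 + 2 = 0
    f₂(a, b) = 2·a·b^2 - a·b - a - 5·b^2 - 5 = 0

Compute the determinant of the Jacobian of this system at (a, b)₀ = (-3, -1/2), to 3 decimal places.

49.000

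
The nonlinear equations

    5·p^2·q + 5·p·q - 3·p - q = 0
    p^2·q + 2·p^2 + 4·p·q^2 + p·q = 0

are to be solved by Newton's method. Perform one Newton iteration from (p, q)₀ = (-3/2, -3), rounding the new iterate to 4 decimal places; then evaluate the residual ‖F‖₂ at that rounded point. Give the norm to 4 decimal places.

11.8361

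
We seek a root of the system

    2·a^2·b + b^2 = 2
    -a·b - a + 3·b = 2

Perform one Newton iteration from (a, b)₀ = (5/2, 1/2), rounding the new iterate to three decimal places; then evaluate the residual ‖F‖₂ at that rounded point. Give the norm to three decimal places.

At (5/2, 1/2): F = (4.500, -4.250).
Jacobian J = [[4·a·b, 2·a^2 + 2·b], [-b - 1, -a + 3]].
At the point, J = [[5.000, 13.500], [-1.500, 0.500]] (det J = 22.750).
Solving J·Δ = −F gives Δ = (-2.621, 0.637).
Then the next iterate is (a, b)₁ = (-0.121, 1.137).
Re-evaluating at (-0.121, 1.137): F = (-0.67394, 1.66958), so ‖F‖₂ = 1.800.

1.800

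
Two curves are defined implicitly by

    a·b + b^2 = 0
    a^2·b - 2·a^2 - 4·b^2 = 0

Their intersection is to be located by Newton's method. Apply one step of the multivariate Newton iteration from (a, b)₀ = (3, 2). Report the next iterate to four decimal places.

(6.0000, -0.2857)

At (3, 2): F = (10.0000, -16.0000).
Jacobian J = [[b, a + 2·b], [2·a·b - 4·a, a^2 - 8·b]].
At the point, J = [[2.0000, 7.0000], [0.0000, -7.0000]] (det J = -14.0000).
Solving J·Δ = −F gives Δ = (3.0000, -2.2857).
Then the next iterate is (a, b)₁ = (6.0000, -0.2857).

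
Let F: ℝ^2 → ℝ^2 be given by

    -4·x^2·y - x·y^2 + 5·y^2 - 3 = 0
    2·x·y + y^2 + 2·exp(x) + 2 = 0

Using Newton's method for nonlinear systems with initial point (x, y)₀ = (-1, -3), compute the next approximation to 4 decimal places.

At (-1, -3): F = (63.0000, 17.735759).
Jacobian J = [[-8·x·y - y^2, -4·x^2 - 2·x·y + 10·y], [2·y + 2·exp(x), 2·x + 2·y]].
At the point, J = [[-33.0000, -40.0000], [-5.264241, -8.0000]] (det J = 53.430355).
Solving J·Δ = −F gives Δ = (-3.8448, 4.7470).
Then the next iterate is (x, y)₁ = (-4.8448, 1.7470).

(-4.8448, 1.7470)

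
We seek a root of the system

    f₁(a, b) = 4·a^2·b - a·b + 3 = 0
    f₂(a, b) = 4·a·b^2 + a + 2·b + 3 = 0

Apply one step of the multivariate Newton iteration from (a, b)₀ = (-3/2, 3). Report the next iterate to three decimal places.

(-0.770, 2.427)

At (-3/2, 3): F = (34.500, -46.500).
Jacobian J = [[8·a·b - b, 4·a^2 - a], [4·b^2 + 1, 8·a·b + 2]].
At the point, J = [[-39.000, 10.500], [37.000, -34.000]] (det J = 937.500).
Solving J·Δ = −F gives Δ = (0.730, -0.573).
Then the next iterate is (a, b)₁ = (-0.770, 2.427).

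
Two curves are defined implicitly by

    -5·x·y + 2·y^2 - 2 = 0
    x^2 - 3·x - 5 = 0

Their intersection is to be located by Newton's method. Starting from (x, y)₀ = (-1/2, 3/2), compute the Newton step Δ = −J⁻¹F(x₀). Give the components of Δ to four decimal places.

(-0.8125, -1.4522)

At (-1/2, 3/2): F = (6.2500, -3.2500).
Jacobian J = [[-5·y, -5·x + 4·y], [2·x - 3, 0]].
At the point, J = [[-7.5000, 8.5000], [-4.0000, 0.0000]] (det J = 34.0000).
Solving J·Δ = −F gives Δ = (-0.8125, -1.4522).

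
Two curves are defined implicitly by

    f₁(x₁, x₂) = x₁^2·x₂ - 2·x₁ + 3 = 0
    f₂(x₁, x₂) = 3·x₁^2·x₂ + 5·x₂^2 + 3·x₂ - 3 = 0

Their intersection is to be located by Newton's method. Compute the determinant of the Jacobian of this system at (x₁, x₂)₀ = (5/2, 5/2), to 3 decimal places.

256.500

J = [[2·x₁·x₂ - 2, x₁^2], [6·x₁·x₂, 3·x₁^2 + 10·x₂ + 3]].
At the point, J = [[10.500, 6.250], [37.500, 46.750]].
det J = 256.500.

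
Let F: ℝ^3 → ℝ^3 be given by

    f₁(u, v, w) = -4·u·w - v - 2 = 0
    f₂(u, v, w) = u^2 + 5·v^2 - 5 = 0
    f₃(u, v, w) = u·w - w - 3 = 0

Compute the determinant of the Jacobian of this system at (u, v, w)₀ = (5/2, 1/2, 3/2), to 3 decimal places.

37.500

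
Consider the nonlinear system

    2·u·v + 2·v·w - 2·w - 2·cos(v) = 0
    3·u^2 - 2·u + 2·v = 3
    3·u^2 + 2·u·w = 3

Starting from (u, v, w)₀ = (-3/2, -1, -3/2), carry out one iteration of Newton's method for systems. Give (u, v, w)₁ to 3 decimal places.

At (-3/2, -1, -3/2): F = (7.91940, 4.750, 8.250).
Jacobian J = [[2·v, 2·u + 2·w + 2·sin(v), 2·v - 2], [6·u - 2, 2, 0], [6·u + 2·w, 0, 2·u]].
At the point, J = [[-2.000, -7.68294, -4.000], [-11.000, 2.000, 0.000], [-12.000, 0.000, -3.000]] (det J = 169.53708).
Solving J·Δ = −F gives Δ = (0.537, 0.577, 0.603).
Then the next iterate is (u, v, w)₁ = (-0.963, -0.423, -0.897).

(-0.963, -0.423, -0.897)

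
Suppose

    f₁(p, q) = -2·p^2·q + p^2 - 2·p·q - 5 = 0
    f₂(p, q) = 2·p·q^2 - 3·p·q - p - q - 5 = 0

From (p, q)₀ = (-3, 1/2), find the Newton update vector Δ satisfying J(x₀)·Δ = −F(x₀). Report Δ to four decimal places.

At (-3, 1/2): F = (-2.0000, 0.5000).
Jacobian J = [[-4·p·q + 2·p - 2·q, -2·p^2 - 2·p], [2·q^2 - 3·q - 1, 4·p·q - 3·p - 1]].
At the point, J = [[-1.0000, -12.0000], [-2.0000, 2.0000]] (det J = -26.0000).
Solving J·Δ = −F gives Δ = (0.0769, -0.1731).

(0.0769, -0.1731)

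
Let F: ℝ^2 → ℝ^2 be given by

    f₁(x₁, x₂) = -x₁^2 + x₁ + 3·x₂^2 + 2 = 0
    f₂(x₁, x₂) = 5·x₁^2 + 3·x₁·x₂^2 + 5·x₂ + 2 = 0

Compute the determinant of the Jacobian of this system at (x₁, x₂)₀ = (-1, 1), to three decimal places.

39.000

J = [[-2·x₁ + 1, 6·x₂], [10·x₁ + 3·x₂^2, 6·x₁·x₂ + 5]].
At the point, J = [[3.000, 6.000], [-7.000, -1.000]].
det J = 39.000.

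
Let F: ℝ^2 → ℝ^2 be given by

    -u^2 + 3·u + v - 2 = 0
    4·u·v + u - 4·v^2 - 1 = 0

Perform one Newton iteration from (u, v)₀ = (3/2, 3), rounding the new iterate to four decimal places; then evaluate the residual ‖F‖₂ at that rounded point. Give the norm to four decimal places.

At (3/2, 3): F = (3.2500, -17.5000).
Jacobian J = [[-2·u + 3, 1], [4·v + 1, 4·u - 8·v]].
At the point, J = [[0.0000, 1.0000], [13.0000, -18.0000]] (det J = -13.0000).
Solving J·Δ = −F gives Δ = (-3.1538, -3.2500).
Then the next iterate is (u, v)₁ = (-1.6538, -0.2500).
Re-evaluating at (-1.6538, -0.2500): F = (-9.946454, -1.2500), so ‖F‖₂ = 10.0247.

10.0247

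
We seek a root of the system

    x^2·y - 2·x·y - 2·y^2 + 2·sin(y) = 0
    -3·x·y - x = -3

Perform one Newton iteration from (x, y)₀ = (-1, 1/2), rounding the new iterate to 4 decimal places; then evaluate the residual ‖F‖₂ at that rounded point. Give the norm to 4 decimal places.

At (-1, 1/2): F = (1.958851, 5.5000).
Jacobian J = [[2·x·y - 2·y, x^2 - 2·x - 4·y + 2·cos(y)], [-3·y - 1, -3·x]].
At the point, J = [[-2.0000, 2.755165], [-2.5000, 3.0000]] (det J = 0.887913).
Solving J·Δ = −F gives Δ = (10.4479, 6.8733).
Then the next iterate is (x, y)₁ = (9.4479, 7.3733).
Re-evaluating at (9.4479, 7.3733): F = (411.879361, -215.434503), so ‖F‖₂ = 464.8189.

464.8189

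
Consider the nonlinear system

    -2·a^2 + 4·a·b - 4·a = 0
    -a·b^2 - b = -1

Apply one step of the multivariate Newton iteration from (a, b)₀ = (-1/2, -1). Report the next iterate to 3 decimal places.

At (-1/2, -1): F = (3.500, 2.500).
Jacobian J = [[-4·a + 4·b - 4, 4·a], [-b^2, -2·a·b - 1]].
At the point, J = [[-6.000, -2.000], [-1.000, -2.000]] (det J = 10.000).
Solving J·Δ = −F gives Δ = (0.200, 1.150).
Then the next iterate is (a, b)₁ = (-0.300, 0.150).

(-0.300, 0.150)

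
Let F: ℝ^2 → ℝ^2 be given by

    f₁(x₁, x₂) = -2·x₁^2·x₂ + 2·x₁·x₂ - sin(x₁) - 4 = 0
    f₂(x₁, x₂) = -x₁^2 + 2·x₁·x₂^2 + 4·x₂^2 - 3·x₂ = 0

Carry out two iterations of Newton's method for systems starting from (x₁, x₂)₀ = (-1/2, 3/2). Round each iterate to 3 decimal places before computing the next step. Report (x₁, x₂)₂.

(-7.311, -1.197)

At (-1/2, 3/2): F = (-5.77057, 2.000).
Jacobian J = [[-4·x₁·x₂ + 2·x₂ - cos(x₁), -2·x₁^2 + 2·x₁], [-2·x₁ + 2·x₂^2, 4·x₁·x₂ + 8·x₂ - 3]].
At the point, J = [[5.12242, -1.500], [5.500, 6.000]] (det J = 38.98450).
Solving J·Δ = −F gives Δ = (0.811, -1.077).
Then the next iterate is (x₁, x₂)₁ = (0.311, 0.423).
Round to (0.311, 0.423) and repeat: F = (-4.12473, -0.53871), J = [[-0.63224, 0.42856], [-0.26414, 0.91021]].
Δ = (-7.622, -1.620), so (x₁, x₂)₂ = (-7.311, -1.197).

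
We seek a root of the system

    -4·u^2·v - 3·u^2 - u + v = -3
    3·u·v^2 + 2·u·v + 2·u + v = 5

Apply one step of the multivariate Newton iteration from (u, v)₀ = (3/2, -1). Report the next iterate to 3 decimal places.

(3.339, -0.196)

At (3/2, -1): F = (2.750, -1.500).
Jacobian J = [[-8·u·v - 6·u - 1, -4·u^2 + 1], [3·v^2 + 2·v + 2, 6·u·v + 2·u + 1]].
At the point, J = [[2.000, -8.000], [3.000, -5.000]] (det J = 14.000).
Solving J·Δ = −F gives Δ = (1.839, 0.804).
Then the next iterate is (u, v)₁ = (3.339, -0.196).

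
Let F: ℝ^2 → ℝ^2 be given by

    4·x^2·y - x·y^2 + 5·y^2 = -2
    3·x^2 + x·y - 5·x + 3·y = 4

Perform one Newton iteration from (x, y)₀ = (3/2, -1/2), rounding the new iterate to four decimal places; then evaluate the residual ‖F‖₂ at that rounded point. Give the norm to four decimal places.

13.1178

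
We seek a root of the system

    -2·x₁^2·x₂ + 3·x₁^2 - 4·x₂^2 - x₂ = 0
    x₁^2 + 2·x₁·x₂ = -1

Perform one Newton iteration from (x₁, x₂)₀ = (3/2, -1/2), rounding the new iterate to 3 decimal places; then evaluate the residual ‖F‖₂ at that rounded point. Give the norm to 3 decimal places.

1.827

At (3/2, -1/2): F = (8.500, 1.750).
Jacobian J = [[-4·x₁·x₂ + 6·x₁, -2·x₁^2 - 8·x₂ - 1], [2·x₁ + 2·x₂, 2·x₁]].
At the point, J = [[12.000, -1.500], [2.000, 3.000]] (det J = 39.000).
Solving J·Δ = −F gives Δ = (-0.721, -0.103).
Then the next iterate is (x₁, x₂)₁ = (0.779, -0.603).
Re-evaluating at (0.779, -0.603): F = (1.70094, 0.66737), so ‖F‖₂ = 1.827.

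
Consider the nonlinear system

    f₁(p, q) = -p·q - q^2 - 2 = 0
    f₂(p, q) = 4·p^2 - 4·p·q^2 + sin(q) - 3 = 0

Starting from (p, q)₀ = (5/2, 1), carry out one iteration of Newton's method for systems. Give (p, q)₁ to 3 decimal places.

At (5/2, 1): F = (-5.500, 12.84147).
Jacobian J = [[-q, -p - 2·q], [8·p - 4·q^2, -8·p·q + cos(q)]].
At the point, J = [[-1.000, -4.500], [16.000, -19.45970]] (det J = 91.45970).
Solving J·Δ = −F gives Δ = (-1.802, -0.822).
Then the next iterate is (p, q)₁ = (0.698, 0.178).

(0.698, 0.178)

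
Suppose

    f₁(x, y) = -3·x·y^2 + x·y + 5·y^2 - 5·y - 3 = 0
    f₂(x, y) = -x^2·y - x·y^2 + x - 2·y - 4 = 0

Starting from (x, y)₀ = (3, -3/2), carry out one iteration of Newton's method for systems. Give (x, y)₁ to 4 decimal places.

(1.8607, -1.5400)

At (3, -3/2): F = (-9.0000, 8.7500).
Jacobian J = [[-3·y^2 + y, -6·x·y + x + 10·y - 5], [-2·x·y - y^2 + 1, -x^2 - 2·x·y - 2]].
At the point, J = [[-8.2500, 10.0000], [7.7500, -2.0000]] (det J = -61.0000).
Solving J·Δ = −F gives Δ = (-1.1393, -0.0400).
Then the next iterate is (x, y)₁ = (1.8607, -1.5400).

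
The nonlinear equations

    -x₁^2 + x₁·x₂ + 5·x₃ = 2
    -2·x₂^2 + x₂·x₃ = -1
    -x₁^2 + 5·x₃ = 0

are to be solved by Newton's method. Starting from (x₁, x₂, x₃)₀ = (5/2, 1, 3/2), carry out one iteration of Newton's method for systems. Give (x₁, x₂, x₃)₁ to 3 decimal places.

At (5/2, 1, 3/2): F = (1.750, 0.500, 1.250).
Jacobian J = [[-2·x₁ + x₂, x₁, 5], [0, -4·x₂ + x₃, x₂], [-2·x₁, 0, 5]].
At the point, J = [[-4.000, 2.500, 5.000], [0.000, -2.500, 1.000], [-5.000, 0.000, 5.000]] (det J = -25.000).
Solving J·Δ = −F gives Δ = (-0.375, -0.050, -0.625).
Then the next iterate is (x₁, x₂, x₃)₁ = (2.125, 0.950, 0.875).

(2.125, 0.950, 0.875)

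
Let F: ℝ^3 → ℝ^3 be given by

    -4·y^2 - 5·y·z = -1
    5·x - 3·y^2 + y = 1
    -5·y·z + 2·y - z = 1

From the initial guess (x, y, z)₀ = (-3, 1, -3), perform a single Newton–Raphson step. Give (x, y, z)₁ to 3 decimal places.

(0.065, 0.465, -1.349)

At (-3, 1, -3): F = (12.000, -18.000, 19.000).
Jacobian J = [[0, -8·y - 5·z, -5·y], [5, -6·y + 1, 0], [0, -5·z + 2, -5·y - 1]].
At the point, J = [[0.000, 7.000, -5.000], [5.000, -5.000, 0.000], [0.000, 17.000, -6.000]] (det J = -215.000).
Solving J·Δ = −F gives Δ = (3.065, -0.535, 1.651).
Then the next iterate is (x, y, z)₁ = (0.065, 0.465, -1.349).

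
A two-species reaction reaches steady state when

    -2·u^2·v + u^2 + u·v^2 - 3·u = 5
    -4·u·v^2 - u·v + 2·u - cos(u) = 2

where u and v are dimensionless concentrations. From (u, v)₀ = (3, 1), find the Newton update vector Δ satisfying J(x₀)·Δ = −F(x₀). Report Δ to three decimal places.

At (3, 1): F = (-20.000, -10.01001).
Jacobian J = [[-4·u·v + 2·u + v^2 - 3, -2·u^2 + 2·u·v], [-4·v^2 - v + sin(u) + 2, -8·u·v - u]].
At the point, J = [[-8.000, -12.000], [-2.85888, -27.000]] (det J = 181.69344).
Solving J·Δ = −F gives Δ = (-2.311, -0.126).

(-2.311, -0.126)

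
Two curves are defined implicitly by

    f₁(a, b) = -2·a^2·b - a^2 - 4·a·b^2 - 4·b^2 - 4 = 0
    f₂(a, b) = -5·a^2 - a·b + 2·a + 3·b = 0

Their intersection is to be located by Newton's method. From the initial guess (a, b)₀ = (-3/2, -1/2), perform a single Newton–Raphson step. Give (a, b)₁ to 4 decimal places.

(-0.3741, -1.2117)

At (-3/2, -1/2): F = (-3.5000, -16.5000).
Jacobian J = [[-4·a·b - 2·a - 4·b^2, -2·a^2 - 8·a·b - 8·b], [-10·a - b + 2, -a + 3]].
At the point, J = [[-1.0000, -6.5000], [17.5000, 4.5000]] (det J = 109.2500).
Solving J·Δ = −F gives Δ = (1.1259, -0.7117).
Then the next iterate is (a, b)₁ = (-0.3741, -1.2117).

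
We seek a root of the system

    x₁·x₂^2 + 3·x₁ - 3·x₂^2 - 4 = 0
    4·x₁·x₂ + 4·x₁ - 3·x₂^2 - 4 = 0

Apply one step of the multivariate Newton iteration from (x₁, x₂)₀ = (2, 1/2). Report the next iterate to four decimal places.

(1.2809, -0.0871)

At (2, 1/2): F = (1.7500, 7.2500).
Jacobian J = [[x₂^2 + 3, 2·x₁·x₂ - 6·x₂], [4·x₂ + 4, 4·x₁ - 6·x₂]].
At the point, J = [[3.2500, -1.0000], [6.0000, 5.0000]] (det J = 22.2500).
Solving J·Δ = −F gives Δ = (-0.7191, -0.5871).
Then the next iterate is (x₁, x₂)₁ = (1.2809, -0.0871).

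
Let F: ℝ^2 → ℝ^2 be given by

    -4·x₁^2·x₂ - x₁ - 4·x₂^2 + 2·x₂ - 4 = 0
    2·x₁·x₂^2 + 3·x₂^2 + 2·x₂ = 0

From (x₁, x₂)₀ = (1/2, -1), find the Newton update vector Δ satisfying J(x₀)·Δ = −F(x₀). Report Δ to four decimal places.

(1.0833, 0.6944)

At (1/2, -1): F = (-9.5000, 2.0000).
Jacobian J = [[-8·x₁·x₂ - 1, -4·x₁^2 - 8·x₂ + 2], [2·x₂^2, 4·x₁·x₂ + 6·x₂ + 2]].
At the point, J = [[3.0000, 9.0000], [2.0000, -6.0000]] (det J = -36.0000).
Solving J·Δ = −F gives Δ = (1.0833, 0.6944).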